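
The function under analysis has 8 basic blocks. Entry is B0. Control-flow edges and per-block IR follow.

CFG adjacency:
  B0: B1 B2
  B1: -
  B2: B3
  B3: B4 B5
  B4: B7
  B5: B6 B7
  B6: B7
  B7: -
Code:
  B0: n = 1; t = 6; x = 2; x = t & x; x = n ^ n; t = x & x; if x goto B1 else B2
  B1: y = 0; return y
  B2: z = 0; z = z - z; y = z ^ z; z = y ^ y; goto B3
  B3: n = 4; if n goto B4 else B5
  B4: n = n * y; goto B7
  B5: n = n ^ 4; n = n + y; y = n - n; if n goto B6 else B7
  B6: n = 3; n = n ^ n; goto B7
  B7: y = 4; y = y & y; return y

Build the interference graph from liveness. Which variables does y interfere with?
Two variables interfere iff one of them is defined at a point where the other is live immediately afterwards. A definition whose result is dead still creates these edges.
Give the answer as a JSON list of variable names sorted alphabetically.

Per-block:
  B0: {n,t,x} / ∅
  B1: {y} / ∅
  B2: {y,z} / ∅
  B3: {n} / ∅
  B4: {n} / {n,y}
  B5: {n,y} / {n,y}
  B6: {n} / ∅
  B7: {y} / ∅

Live sets:
  B0: in=∅ out=∅
  B1: in=∅ out=∅
  B2: in=∅ out={y}
  B3: in={y} out={n,y}
  B4: in={n,y} out=∅
  B5: in={n,y} out=∅
  B6: in=∅ out=∅
  B7: in=∅ out=∅

Conflict graph:
  n: {t,x,y}
  t: {n,x}
  x: {n,t}
  y: {n,z}
  z: {y}

N(y) = ["n", "z"]

Answer: ["n", "z"]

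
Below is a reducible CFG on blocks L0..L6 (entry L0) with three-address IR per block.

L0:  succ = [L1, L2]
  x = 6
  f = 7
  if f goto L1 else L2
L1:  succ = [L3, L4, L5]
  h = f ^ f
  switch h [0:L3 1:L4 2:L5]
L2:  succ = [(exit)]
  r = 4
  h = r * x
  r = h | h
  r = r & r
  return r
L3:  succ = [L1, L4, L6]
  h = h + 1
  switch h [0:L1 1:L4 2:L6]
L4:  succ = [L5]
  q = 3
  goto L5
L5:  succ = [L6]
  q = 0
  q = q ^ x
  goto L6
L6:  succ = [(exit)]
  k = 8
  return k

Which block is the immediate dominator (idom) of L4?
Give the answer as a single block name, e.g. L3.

idom tree: L1←L0 L2←L0 L3←L1 L4←L1 L5←L1 L6←L1
Dom∩ at merges:
  L1: preds {L0,L3}: {L0} ∩ {L0,L1,L3} = {L0}; idom=L0
  L4: preds {L1,L3}: {L0,L1} ∩ {L0,L1,L3} = {L0,L1}; idom=L1
  L5: preds {L1,L4}: {L0,L1} ∩ {L0,L1,L4} = {L0,L1}; idom=L1
  L6: preds {L3,L5}: {L0,L1,L3} ∩ {L0,L1,L5} = {L0,L1}; idom=L1

idom(L4) = L1

Answer: L1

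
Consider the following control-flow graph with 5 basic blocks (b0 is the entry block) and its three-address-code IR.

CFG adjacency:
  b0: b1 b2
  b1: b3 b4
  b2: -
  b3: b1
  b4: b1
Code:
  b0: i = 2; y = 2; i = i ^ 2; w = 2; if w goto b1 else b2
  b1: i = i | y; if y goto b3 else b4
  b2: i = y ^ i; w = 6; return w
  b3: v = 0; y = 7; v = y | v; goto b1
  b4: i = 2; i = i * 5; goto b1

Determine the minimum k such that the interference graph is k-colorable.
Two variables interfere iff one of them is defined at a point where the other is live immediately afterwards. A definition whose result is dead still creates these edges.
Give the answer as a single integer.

Block summaries:
  b0: {i,w,y} / ∅
  b1: {i} / {i,y}
  b2: {i,w} / {i,y}
  b3: {v,y} / ∅
  b4: {i} / ∅

Backward fixpoint:
  b0: in=∅ out={i,y}
  b1: in={i,y} out={i,y}
  b2: in={i,y} out=∅
  b3: in={i} out={i,y}
  b4: in={y} out={i,y}

Conflict graph:
  i↔{v,w,y}
  v↔{i,y}
  w↔{i,y}
  y↔{i,v,w}

Registers:
  lower bound: {i,v,y} mutually conflict ⇒ χ ≥ 3
  assign i→c0 v→c2 w→c2 y→c1 — no edge inside a register ⇒ χ ≤ 3
  χ = 3

Answer: 3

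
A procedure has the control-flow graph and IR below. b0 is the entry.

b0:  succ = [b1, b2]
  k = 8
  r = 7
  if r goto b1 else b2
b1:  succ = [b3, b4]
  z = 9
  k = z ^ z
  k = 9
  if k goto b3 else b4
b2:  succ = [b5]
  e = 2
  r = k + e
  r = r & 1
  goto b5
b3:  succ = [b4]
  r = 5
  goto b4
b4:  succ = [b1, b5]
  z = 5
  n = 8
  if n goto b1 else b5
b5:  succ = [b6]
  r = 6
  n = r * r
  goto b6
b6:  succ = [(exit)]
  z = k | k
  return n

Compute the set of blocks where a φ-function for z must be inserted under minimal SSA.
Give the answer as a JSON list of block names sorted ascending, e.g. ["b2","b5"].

Answer: ["b1", "b5"]

Analysis:
idom tree: b1←b0 b2←b0 b3←b1 b4←b1 b5←b0 b6←b5
Dom∩ at merges:
  b1: preds {b0,b4}: {b0} ∩ {b0,b1,b4} = {b0}; idom=b0
  b4: preds {b1,b3}: {b0,b1} ∩ {b0,b1,b3} = {b0,b1}; idom=b1
  b5: preds {b2,b4}: {b0,b2} ∩ {b0,b1,b4} = {b0}; idom=b0

DF derivation:
  b1←b0: walk · to b0
  b1←b4: walk b4→b1 to b0
  b4←b1: walk · to b1
  b4←b3: walk b3 to b1
  b5←b2: walk b2 to b0
  b5←b4: walk b4→b1 to b0
  b0: DF=∅
  b1: DF={b1,b5}
  b2: DF={b5}
  b3: DF={b4}
  b4: DF={b1,b5}
  b5: DF=∅
  b6: DF=∅

φ for z: defs {b1,b4,b6}
  DF⁺ = {b1,b5}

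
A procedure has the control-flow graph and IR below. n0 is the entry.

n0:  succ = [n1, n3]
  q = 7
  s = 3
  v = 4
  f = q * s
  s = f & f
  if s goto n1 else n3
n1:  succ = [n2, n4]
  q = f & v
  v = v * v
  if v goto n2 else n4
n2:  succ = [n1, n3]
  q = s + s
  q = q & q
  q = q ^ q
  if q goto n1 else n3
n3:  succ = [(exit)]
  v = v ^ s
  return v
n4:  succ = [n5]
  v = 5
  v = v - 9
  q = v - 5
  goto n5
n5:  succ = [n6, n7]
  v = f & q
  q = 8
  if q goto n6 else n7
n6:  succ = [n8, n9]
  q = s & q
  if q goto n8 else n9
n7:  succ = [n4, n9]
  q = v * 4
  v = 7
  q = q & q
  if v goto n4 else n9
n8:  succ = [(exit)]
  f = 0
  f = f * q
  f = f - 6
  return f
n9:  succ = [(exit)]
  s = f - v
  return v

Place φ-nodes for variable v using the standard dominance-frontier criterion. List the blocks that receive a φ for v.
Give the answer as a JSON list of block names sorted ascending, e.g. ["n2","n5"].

idom tree: n1←n0 n2←n1 n3←n0 n4←n1 n5←n4 n6←n5 n7←n5 n8←n6 n9←n5
Dom∩ at merges:
  n1: preds {n0,n2}: {n0} ∩ {n0,n1,n2} = {n0}; idom=n0
  n3: preds {n0,n2}: {n0} ∩ {n0,n1,n2} = {n0}; idom=n0
  n4: preds {n1,n7}: {n0,n1} ∩ {n0,n1,n4,n5,n7} = {n0,n1}; idom=n1
  n9: preds {n6,n7}: {n0,n1,n4,n5,n6} ∩ {n0,n1,n4,n5,n7} = {n0,n1,n4,n5}; idom=n5

Frontier:
  n1←n0: walk · to n0
  n1←n2: walk n2→n1 to n0
  n3←n0: walk · to n0
  n3←n2: walk n2→n1 to n0
  n4←n1: walk · to n1
  n4←n7: walk n7→n5→n4 to n1
  n9←n6: walk n6 to n5
  n9←n7: walk n7 to n5
  n0: DF=∅
  n1: DF={n1,n3}
  n2: DF={n1,n3}
  n3: DF=∅
  n4: DF={n4}
  n5: DF={n4}
  n6: DF={n9}
  n7: DF={n4,n9}
  n8: DF=∅
  n9: DF=∅

φ for v: defs {n0,n1,n3,n4,n5,n7}
  DF⁺ = {n1,n3,n4,n9}

Answer: ["n1", "n3", "n4", "n9"]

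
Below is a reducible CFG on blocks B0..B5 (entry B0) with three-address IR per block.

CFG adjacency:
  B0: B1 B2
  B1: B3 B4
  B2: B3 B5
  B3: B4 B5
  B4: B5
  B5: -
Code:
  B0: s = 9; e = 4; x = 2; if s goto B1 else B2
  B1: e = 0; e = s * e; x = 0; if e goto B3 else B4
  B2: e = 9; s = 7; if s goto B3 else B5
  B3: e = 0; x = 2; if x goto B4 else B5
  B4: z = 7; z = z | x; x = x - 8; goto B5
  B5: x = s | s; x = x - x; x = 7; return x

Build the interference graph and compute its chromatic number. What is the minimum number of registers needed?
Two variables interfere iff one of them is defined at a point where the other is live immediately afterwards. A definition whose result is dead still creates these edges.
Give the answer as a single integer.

Answer: 3

Derivation:
Per-block:
  B0: {e,s,x} / ∅
  B1: {e,x} / {s}
  B2: {e,s} / ∅
  B3: {e,x} / ∅
  B4: {x,z} / {x}
  B5: {x} / {s}

Backward fixpoint:
  B0 li=∅ lo={s}
  B1 li={s} lo={s,x}
  B2 li=∅ lo={s}
  B3 li={s} lo={s,x}
  B4 li={s,x} lo={s}
  B5 li={s} lo=∅

Interfere edges:
  e — {s,x}
  s — {e,x,z}
  x — {e,s,z}
  z — {s,x}

Registers:
  lower bound: {e,s,x} mutually conflict ⇒ χ ≥ 3
  3-colouring: c0={s}  c1={x}  c2={e,z}
  χ = 3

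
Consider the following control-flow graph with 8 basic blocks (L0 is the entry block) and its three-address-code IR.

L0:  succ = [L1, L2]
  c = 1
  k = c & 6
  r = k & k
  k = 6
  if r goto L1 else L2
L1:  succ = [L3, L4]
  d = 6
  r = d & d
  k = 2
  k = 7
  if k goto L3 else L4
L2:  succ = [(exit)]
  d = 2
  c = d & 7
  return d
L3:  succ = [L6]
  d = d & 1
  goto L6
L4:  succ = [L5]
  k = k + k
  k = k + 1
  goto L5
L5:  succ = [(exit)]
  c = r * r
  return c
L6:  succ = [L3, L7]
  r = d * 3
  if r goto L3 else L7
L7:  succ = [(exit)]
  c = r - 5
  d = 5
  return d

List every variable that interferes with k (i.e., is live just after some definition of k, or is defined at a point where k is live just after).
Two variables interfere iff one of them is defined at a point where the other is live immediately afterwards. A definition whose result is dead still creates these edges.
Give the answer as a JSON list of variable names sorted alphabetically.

Block summaries:
  L0: def={c,k,r} ue=∅
  L1: def={d,k,r} ue=∅
  L2: def={c,d} ue=∅
  L3: def={d} ue={d}
  L4: def={k} ue={k}
  L5: def={c} ue={r}
  L6: def={r} ue={d}
  L7: def={c,d} ue={r}

Live sets:
  live L0: ∅→∅
  live L1: ∅→{d,k,r}
  live L2: ∅→∅
  live L3: {d}→{d}
  live L4: {k,r}→{r}
  live L5: {r}→∅
  live L6: {d}→{d,r}
  live L7: {r}→∅

Conflict graph:
  c↔{d}
  d↔{c,k,r}
  k↔{d,r}
  r↔{d,k}

N(k) = ["d", "r"]

Answer: ["d", "r"]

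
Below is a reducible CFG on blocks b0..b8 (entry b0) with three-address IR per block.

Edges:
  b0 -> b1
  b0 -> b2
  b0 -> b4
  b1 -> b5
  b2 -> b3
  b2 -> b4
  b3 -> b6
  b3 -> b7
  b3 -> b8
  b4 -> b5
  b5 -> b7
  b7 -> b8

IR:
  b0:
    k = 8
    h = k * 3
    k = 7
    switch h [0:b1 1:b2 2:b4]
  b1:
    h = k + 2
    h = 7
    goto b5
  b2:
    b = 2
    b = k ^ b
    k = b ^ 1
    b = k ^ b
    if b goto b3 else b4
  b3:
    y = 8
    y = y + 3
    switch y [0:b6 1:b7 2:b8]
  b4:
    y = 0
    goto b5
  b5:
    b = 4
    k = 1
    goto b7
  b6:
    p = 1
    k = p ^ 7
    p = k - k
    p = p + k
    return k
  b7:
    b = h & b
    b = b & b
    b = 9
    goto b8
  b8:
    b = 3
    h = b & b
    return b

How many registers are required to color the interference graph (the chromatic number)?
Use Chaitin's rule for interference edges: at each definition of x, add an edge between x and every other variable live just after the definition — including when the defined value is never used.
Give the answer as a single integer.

Answer: 3

Analysis:
def/use:
  b0: def={h,k} ue=∅
  b1: def={h} ue={k}
  b2: def={b,k} ue={k}
  b3: def={y} ue=∅
  b4: def={y} ue=∅
  b5: def={b,k} ue=∅
  b6: def={k,p} ue=∅
  b7: def={b} ue={b,h}
  b8: def={b,h} ue=∅

Backward fixpoint:
  b0 li=∅ lo={h,k}
  b1 li={k} lo={h}
  b2 li={h,k} lo={b,h}
  b3 li={b,h} lo={b,h}
  b4 li={h} lo={h}
  b5 li={h} lo={b,h}
  b6 li=∅ lo=∅
  b7 li={b,h} lo=∅
  b8 li=∅ lo=∅

Conflict graph:
  b: {h,k,y}
  h: {b,k,y}
  k: {b,h,p}
  p: {k}
  y: {b,h}

Chromatic number:
  lower bound: {b,h,k} mutually conflict ⇒ χ ≥ 3
  assign b→R0 h→R1 k→R2 p→R0 y→R2 — no edge inside a register ⇒ χ ≤ 3
  χ = 3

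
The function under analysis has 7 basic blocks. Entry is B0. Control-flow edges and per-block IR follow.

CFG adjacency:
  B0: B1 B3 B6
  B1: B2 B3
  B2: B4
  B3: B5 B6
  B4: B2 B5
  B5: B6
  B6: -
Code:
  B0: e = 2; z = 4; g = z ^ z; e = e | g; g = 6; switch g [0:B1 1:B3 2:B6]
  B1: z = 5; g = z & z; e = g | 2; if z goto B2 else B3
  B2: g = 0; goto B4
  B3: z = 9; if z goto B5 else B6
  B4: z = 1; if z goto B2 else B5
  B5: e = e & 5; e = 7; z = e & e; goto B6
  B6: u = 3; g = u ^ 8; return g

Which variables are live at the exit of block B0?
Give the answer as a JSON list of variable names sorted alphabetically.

def/use:
  B0: {e,g,z} / ∅
  B1: {e,g,z} / ∅
  B2: {g} / ∅
  B3: {z} / ∅
  B4: {z} / ∅
  B5: {e,z} / {e}
  B6: {g,u} / ∅

Live sets:
  B0: in=∅ out={e}
  B1: in=∅ out={e}
  B2: in={e} out={e}
  B3: in={e} out={e}
  B4: in={e} out={e}
  B5: in={e} out=∅
  B6: in=∅ out=∅

live-out(B0) = ["e"]

Answer: ["e"]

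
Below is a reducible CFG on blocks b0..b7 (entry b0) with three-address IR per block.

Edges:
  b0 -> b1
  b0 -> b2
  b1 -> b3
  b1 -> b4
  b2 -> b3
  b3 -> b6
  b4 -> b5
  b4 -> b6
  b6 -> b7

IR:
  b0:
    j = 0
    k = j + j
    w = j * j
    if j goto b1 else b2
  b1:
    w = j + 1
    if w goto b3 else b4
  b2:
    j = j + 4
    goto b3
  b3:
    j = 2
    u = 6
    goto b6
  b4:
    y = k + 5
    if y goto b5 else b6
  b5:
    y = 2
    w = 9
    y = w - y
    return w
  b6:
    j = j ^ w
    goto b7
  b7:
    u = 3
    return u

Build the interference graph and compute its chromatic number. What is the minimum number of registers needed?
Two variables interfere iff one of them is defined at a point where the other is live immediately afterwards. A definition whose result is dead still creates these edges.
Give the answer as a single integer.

Answer: 3

Derivation:
Block summaries:
  b0: def={j,k,w} ue=∅
  b1: def={w} ue={j}
  b2: def={j} ue={j}
  b3: def={j,u} ue=∅
  b4: def={y} ue={k}
  b5: def={w,y} ue=∅
  b6: def={j} ue={j,w}
  b7: def={u} ue=∅

Live sets:
  b0: in=∅ out={j,k,w}
  b1: in={j,k} out={j,k,w}
  b2: in={j,w} out={w}
  b3: in={w} out={j,w}
  b4: in={j,k,w} out={j,w}
  b5: in=∅ out=∅
  b6: in={j,w} out=∅
  b7: in=∅ out=∅

Interference:
  j: {k,u,w,y}
  k: {j,w}
  u: {j,w}
  w: {j,k,u,y}
  y: {j,w}

Colouring:
  lower bound: {j,k,w} mutually conflict ⇒ χ ≥ 3
  assign j→R0 k→R2 u→R2 w→R1 y→R2 — no edge inside a register ⇒ χ ≤ 3
  χ = 3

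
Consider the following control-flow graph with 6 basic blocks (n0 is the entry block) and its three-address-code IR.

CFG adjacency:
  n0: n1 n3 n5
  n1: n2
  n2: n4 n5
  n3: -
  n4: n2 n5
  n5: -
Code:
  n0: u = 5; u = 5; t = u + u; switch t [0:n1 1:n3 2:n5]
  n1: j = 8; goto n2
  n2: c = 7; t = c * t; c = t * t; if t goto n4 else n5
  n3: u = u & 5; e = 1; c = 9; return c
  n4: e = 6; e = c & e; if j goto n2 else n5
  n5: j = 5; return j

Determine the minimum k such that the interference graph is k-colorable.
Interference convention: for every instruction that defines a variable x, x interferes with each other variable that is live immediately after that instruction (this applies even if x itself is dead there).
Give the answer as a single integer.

Per-block:
  n0: def={t,u} ue=∅
  n1: def={j} ue=∅
  n2: def={c,t} ue={t}
  n3: def={c,e,u} ue={u}
  n4: def={e} ue={c,j}
  n5: def={j} ue=∅

Backward fixpoint:
  n0: in=∅ out={t,u}
  n1: in={t} out={j,t}
  n2: in={j,t} out={c,j,t}
  n3: in={u} out=∅
  n4: in={c,j,t} out={j,t}
  n5: in=∅ out=∅

Interference:
  c — {e,j,t}
  e — {c,j,t}
  j — {c,e,t}
  t — {c,e,j,u}
  u — {t}

Colouring:
  lower bound: {c,e,j,t} mutually conflict ⇒ χ ≥ 4
  assign c→r1 e→r2 j→r3 t→r0 u→r1 — no edge inside a register ⇒ χ ≤ 4
  χ = 4

Answer: 4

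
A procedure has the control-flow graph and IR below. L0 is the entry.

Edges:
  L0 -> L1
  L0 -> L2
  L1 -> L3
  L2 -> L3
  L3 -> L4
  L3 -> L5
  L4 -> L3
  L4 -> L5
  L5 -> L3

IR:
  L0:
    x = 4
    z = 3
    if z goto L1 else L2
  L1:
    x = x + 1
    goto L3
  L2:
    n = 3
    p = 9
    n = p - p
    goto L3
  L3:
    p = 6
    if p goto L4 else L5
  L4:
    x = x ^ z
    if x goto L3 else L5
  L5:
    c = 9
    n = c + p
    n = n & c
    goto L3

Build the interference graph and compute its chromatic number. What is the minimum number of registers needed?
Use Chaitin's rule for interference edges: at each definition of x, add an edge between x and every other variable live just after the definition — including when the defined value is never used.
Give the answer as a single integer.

Answer: 4

Derivation:
def/use:
  L0 def {x,z} use ∅
  L1 def {x} use {x}
  L2 def {n,p} use ∅
  L3 def {p} use ∅
  L4 def {x} use {x,z}
  L5 def {c,n} use {p}

Liveness:
  live L0: ∅→{x,z}
  live L1: {x,z}→{x,z}
  live L2: {x,z}→{x,z}
  live L3: {x,z}→{p,x,z}
  live L4: {p,x,z}→{p,x,z}
  live L5: {p,x,z}→{x,z}

Interfere edges:
  c: {n,p,x,z}
  n: {c,x,z}
  p: {c,x,z}
  x: {c,n,p,z}
  z: {c,n,p,x}

Colouring:
  clique {c,n,x,z} ⇒ need ≥ 4
  4-colouring: c0={c}  c1={x}  c2={z}  c3={n,p}
  χ = 4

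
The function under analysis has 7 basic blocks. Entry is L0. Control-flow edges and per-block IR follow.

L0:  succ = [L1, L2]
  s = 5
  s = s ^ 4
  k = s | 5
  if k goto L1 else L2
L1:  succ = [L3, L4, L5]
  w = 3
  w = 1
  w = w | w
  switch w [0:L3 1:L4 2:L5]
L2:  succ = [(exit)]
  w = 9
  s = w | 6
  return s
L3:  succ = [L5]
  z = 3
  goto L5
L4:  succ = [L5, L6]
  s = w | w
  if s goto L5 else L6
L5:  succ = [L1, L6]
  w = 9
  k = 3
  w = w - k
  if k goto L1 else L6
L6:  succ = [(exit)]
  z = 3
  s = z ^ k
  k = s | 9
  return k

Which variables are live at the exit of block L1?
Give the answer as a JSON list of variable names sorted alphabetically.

Block summaries:
  L0: def={k,s} ue=∅
  L1: def={w} ue=∅
  L2: def={s,w} ue=∅
  L3: def={z} ue=∅
  L4: def={s} ue={w}
  L5: def={k,w} ue=∅
  L6: def={k,s,z} ue={k}

Live sets:
  live L0: ∅→{k}
  live L1: {k}→{k,w}
  live L2: ∅→∅
  live L3: ∅→∅
  live L4: {k,w}→{k}
  live L5: ∅→{k}
  live L6: {k}→∅

live-out(L1) = ["k", "w"]

Answer: ["k", "w"]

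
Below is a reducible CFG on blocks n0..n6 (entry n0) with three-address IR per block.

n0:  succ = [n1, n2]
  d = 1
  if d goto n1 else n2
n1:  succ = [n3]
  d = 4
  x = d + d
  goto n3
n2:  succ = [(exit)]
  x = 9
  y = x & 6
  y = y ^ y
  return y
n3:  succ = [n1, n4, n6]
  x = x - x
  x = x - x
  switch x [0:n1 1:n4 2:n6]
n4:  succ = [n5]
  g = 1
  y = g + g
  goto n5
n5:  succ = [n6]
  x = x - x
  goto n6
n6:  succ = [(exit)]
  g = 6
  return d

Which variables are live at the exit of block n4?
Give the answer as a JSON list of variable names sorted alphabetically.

Block summaries:
  n0: {d} / ∅
  n1: {d,x} / ∅
  n2: {x,y} / ∅
  n3: {x} / {x}
  n4: {g,y} / ∅
  n5: {x} / {x}
  n6: {g} / {d}

Backward fixpoint:
  n0: in=∅ out=∅
  n1: in=∅ out={d,x}
  n2: in=∅ out=∅
  n3: in={d,x} out={d,x}
  n4: in={d,x} out={d,x}
  n5: in={d,x} out={d}
  n6: in={d} out=∅

live-out(n4) = ["d", "x"]

Answer: ["d", "x"]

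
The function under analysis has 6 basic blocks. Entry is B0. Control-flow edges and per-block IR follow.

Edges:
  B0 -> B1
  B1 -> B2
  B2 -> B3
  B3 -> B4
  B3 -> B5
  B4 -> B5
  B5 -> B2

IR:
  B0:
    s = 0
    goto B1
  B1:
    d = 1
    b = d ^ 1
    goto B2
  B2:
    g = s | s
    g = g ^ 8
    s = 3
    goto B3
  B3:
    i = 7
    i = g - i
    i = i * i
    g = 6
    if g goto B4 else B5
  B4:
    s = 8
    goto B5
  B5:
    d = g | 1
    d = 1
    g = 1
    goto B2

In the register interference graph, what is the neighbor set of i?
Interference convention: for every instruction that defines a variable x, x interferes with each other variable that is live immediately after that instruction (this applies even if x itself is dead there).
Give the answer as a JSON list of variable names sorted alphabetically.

Answer: ["g", "s"]

Derivation:
def/use:
  B0: {s} / ∅
  B1: {b,d} / ∅
  B2: {g,s} / {s}
  B3: {g,i} / {g}
  B4: {s} / ∅
  B5: {d,g} / {g}

Liveness:
  live B0: ∅→{s}
  live B1: {s}→{s}
  live B2: {s}→{g,s}
  live B3: {g,s}→{g,s}
  live B4: {g}→{g,s}
  live B5: {g,s}→{s}

Interfere edges:
  b: {s}
  d: {s}
  g: {i,s}
  i: {g,s}
  s: {b,d,g,i}

N(i) = ["g", "s"]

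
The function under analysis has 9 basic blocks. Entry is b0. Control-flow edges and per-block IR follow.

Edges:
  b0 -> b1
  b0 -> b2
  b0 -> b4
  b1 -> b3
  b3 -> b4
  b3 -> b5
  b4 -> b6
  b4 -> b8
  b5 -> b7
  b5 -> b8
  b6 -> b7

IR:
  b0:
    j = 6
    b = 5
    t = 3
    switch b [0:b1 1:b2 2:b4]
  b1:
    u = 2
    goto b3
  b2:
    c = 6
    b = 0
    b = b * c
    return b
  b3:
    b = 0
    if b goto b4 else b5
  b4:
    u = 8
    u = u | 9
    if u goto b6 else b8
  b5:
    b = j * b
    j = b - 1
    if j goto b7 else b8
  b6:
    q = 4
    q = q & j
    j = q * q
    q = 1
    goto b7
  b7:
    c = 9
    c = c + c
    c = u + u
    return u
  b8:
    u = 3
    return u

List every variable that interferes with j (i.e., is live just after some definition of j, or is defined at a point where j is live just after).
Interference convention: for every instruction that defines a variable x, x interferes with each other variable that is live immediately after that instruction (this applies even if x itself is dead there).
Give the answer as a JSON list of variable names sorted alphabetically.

def/use:
  b0 def {b,j,t} use ∅
  b1 def {u} use ∅
  b2 def {b,c} use ∅
  b3 def {b} use ∅
  b4 def {u} use ∅
  b5 def {b,j} use {b,j}
  b6 def {j,q} use {j}
  b7 def {c} use {u}
  b8 def {u} use ∅

Live sets:
  b0 li=∅ lo={j}
  b1 li={j} lo={j,u}
  b2 li=∅ lo=∅
  b3 li={j,u} lo={b,j,u}
  b4 li={j} lo={j,u}
  b5 li={b,j,u} lo={u}
  b6 li={j,u} lo={u}
  b7 li={u} lo=∅
  b8 li=∅ lo=∅

Interfere edges:
  b: {c,j,t,u}
  c: {b,u}
  j: {b,q,t,u}
  q: {j,u}
  t: {b,j}
  u: {b,c,j,q}

N(j) = ["b", "q", "t", "u"]

Answer: ["b", "q", "t", "u"]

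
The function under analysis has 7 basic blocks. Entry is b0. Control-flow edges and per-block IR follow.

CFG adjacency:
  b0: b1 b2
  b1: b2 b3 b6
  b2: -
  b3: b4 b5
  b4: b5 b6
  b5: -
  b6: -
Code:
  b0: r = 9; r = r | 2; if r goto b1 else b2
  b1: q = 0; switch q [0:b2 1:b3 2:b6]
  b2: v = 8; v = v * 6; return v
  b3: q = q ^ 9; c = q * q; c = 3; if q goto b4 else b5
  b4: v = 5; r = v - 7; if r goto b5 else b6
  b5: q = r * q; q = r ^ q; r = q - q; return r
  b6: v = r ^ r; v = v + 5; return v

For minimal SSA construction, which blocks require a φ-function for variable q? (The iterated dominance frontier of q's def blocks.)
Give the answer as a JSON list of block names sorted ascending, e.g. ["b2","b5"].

idom tree: b1←b0 b2←b0 b3←b1 b4←b3 b5←b3 b6←b1
Dom∩ at merges:
  b2: preds {b0,b1}: {b0} ∩ {b0,b1} = {b0}; idom=b0
  b5: preds {b3,b4}: {b0,b1,b3} ∩ {b0,b1,b3,b4} = {b0,b1,b3}; idom=b3
  b6: preds {b1,b4}: {b0,b1} ∩ {b0,b1,b3,b4} = {b0,b1}; idom=b1

DF walk-up:
  b2←b0: walk · to b0
  b2←b1: walk b1 to b0
  b5←b3: walk · to b3
  b5←b4: walk b4 to b3
  b6←b1: walk · to b1
  b6←b4: walk b4→b3 to b1
  DF(b0)=∅
  DF(b1)={b2}
  DF(b2)=∅
  DF(b3)={b6}
  DF(b4)={b5,b6}
  DF(b5)=∅
  DF(b6)=∅

φ for q: defs {b1,b3,b5}
  DF⁺ = {b2,b6}

Answer: ["b2", "b6"]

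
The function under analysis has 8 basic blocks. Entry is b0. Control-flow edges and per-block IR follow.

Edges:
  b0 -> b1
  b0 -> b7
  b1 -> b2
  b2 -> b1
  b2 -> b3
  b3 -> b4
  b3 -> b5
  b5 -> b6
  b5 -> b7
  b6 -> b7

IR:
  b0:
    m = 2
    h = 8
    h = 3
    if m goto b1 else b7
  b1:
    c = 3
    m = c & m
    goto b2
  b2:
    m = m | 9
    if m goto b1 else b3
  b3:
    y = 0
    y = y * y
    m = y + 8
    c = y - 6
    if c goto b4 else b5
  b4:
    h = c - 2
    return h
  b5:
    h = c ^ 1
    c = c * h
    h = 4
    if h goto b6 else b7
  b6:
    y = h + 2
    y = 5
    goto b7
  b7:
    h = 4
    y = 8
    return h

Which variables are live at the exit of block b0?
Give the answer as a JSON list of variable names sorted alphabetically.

def/use:
  b0 def {h,m} use ∅
  b1 def {c,m} use {m}
  b2 def {m} use {m}
  b3 def {c,m,y} use ∅
  b4 def {h} use {c}
  b5 def {c,h} use {c}
  b6 def {y} use {h}
  b7 def {h,y} use ∅

Liveness:
  b0: in=∅ out={m}
  b1: in={m} out={m}
  b2: in={m} out={m}
  b3: in=∅ out={c}
  b4: in={c} out=∅
  b5: in={c} out={h}
  b6: in={h} out=∅
  b7: in=∅ out=∅

live-out(b0) = ["m"]

Answer: ["m"]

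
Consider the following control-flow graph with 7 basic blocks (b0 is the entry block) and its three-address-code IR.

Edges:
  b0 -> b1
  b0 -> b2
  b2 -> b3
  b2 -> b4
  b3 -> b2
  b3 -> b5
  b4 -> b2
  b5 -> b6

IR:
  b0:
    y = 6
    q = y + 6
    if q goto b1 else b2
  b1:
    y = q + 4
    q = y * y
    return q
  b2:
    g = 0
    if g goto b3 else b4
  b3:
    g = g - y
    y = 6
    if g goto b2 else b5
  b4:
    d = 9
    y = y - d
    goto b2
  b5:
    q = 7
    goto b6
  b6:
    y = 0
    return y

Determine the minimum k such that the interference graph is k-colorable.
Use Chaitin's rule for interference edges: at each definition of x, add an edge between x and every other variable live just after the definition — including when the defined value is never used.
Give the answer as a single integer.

Per-block:
  b0 def {q,y} use ∅
  b1 def {q,y} use {q}
  b2 def {g} use ∅
  b3 def {g,y} use {g,y}
  b4 def {d,y} use {y}
  b5 def {q} use ∅
  b6 def {y} use ∅

Liveness:
  b0: in=∅ out={q,y}
  b1: in={q} out=∅
  b2: in={y} out={g,y}
  b3: in={g,y} out={y}
  b4: in={y} out={y}
  b5: in=∅ out=∅
  b6: in=∅ out=∅

Conflict graph:
  d: {y}
  g: {y}
  q: {y}
  y: {d,g,q}

Colouring:
  {d,y} pairwise interfere (2-clique) ⇒ χ ≥ 2
  assign d→c1 g→c1 q→c1 y→c0 — no edge inside a register ⇒ χ ≤ 2
  χ = 2

Answer: 2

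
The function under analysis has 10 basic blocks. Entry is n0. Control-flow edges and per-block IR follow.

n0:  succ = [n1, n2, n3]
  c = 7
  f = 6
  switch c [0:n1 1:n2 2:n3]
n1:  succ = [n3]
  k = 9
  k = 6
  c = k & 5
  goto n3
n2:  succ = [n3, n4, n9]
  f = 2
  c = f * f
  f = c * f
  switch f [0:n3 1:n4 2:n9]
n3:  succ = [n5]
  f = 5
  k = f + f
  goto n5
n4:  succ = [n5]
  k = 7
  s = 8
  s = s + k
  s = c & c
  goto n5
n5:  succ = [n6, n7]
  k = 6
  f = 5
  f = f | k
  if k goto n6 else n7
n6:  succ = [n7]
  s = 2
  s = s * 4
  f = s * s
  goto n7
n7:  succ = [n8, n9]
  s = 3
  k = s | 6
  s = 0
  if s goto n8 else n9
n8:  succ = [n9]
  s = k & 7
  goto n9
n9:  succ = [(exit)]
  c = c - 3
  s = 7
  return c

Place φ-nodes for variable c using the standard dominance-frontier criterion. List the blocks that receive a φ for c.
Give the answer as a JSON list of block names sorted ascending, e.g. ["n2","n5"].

Answer: ["n3", "n5", "n9"]

Working:
idom tree: n1←n0 n2←n0 n3←n0 n4←n2 n5←n0 n6←n5 n7←n5 n8←n7 n9←n0
Join-block Dom:
  n3: preds {n0,n1,n2}: {n0} ∩ {n0,n1} ∩ {n0,n2} = {n0}; idom=n0
  n5: preds {n3,n4}: {n0,n3} ∩ {n0,n2,n4} = {n0}; idom=n0
  n7: preds {n5,n6}: {n0,n5} ∩ {n0,n5,n6} = {n0,n5}; idom=n5
  n9: preds {n2,n7,n8}: {n0,n2} ∩ {n0,n5,n7} ∩ {n0,n5,n7,n8} = {n0}; idom=n0

Frontier:
  join n3 pred n0: · stop@n0
  join n3 pred n1: n1 stop@n0
  join n3 pred n2: n2 stop@n0
  join n5 pred n3: n3 stop@n0
  join n5 pred n4: n4→n2 stop@n0
  join n7 pred n5: · stop@n5
  join n7 pred n6: n6 stop@n5
  join n9 pred n2: n2 stop@n0
  join n9 pred n7: n7→n5 stop@n0
  join n9 pred n8: n8→n7→n5 stop@n0
  DF(n0)=∅
  DF(n1)={n3}
  DF(n2)={n3,n5,n9}
  DF(n3)={n5}
  DF(n4)={n5}
  DF(n5)={n9}
  DF(n6)={n7}
  DF(n7)={n9}
  DF(n8)={n9}
  DF(n9)=∅

φ for c: defs {n0,n1,n2,n9}
  DF⁺ = {n3,n5,n9}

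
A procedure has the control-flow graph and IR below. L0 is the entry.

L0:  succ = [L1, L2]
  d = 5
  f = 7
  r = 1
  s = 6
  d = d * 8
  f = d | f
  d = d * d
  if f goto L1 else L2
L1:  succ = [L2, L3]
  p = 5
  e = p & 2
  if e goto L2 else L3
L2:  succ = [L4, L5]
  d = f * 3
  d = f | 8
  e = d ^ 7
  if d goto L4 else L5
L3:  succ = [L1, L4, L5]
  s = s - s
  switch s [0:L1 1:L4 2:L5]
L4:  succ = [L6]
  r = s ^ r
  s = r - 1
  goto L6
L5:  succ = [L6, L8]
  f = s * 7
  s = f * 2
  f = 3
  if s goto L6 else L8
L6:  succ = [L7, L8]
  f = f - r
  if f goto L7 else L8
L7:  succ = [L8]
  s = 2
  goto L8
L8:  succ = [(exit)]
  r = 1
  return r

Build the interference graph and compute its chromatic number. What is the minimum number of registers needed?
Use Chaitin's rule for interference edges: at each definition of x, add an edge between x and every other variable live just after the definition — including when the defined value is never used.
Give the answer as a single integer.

Answer: 5

Working:
def/use:
  L0 def {d,f,r,s} use ∅
  L1 def {e,p} use ∅
  L2 def {d,e} use {f}
  L3 def {s} use {s}
  L4 def {r,s} use {r,s}
  L5 def {f,s} use {s}
  L6 def {f} use {f,r}
  L7 def {s} use ∅
  L8 def {r} use ∅

Liveness:
  L0: in=∅ out={f,r,s}
  L1: in={f,r,s} out={f,r,s}
  L2: in={f,r,s} out={f,r,s}
  L3: in={f,r,s} out={f,r,s}
  L4: in={f,r,s} out={f,r}
  L5: in={r,s} out={f,r}
  L6: in={f,r} out=∅
  L7: in=∅ out=∅
  L8: in=∅ out=∅

Interfere edges:
  d — {e,f,r,s}
  e — {d,f,r,s}
  f — {d,e,p,r,s}
  p — {f,r,s}
  r — {d,e,f,p,s}
  s — {d,e,f,p,r}

Registers:
  clique {d,e,f,r,s} ⇒ need ≥ 5
  assign d→r3 e→r4 f→r0 p→r3 r→r1 s→r2 — no edge inside a register ⇒ χ ≤ 5
  χ = 5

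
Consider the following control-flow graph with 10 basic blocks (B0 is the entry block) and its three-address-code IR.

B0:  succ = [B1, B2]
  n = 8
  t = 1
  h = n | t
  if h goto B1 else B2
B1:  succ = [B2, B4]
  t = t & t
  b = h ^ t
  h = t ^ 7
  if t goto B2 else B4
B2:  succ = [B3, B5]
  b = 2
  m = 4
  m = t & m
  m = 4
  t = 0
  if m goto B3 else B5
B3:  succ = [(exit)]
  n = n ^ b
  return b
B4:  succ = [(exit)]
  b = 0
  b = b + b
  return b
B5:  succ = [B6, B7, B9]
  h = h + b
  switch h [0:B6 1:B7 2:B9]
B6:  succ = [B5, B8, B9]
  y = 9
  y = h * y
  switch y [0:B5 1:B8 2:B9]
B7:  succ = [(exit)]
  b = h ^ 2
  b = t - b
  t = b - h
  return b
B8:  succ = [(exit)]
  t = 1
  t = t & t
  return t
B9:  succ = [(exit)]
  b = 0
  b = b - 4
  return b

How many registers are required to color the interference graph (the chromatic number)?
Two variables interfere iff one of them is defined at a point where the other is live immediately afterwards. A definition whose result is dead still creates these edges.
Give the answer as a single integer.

Answer: 5

Derivation:
Block summaries:
  B0 def {h,n,t} use ∅
  B1 def {b,h,t} use {h,t}
  B2 def {b,m,t} use {t}
  B3 def {n} use {b,n}
  B4 def {b} use ∅
  B5 def {h} use {b,h}
  B6 def {y} use {h}
  B7 def {b,t} use {h,t}
  B8 def {t} use ∅
  B9 def {b} use ∅

Liveness:
  B0: in=∅ out={h,n,t}
  B1: in={h,n,t} out={h,n,t}
  B2: in={h,n,t} out={b,h,n,t}
  B3: in={b,n} out=∅
  B4: in=∅ out=∅
  B5: in={b,h,t} out={b,h,t}
  B6: in={b,h,t} out={b,h,t}
  B7: in={h,t} out=∅
  B8: in=∅ out=∅
  B9: in=∅ out=∅

Interfere edges:
  b — {h,m,n,t,y}
  h — {b,m,n,t,y}
  m — {b,h,n,t}
  n — {b,h,m,t}
  t — {b,h,m,n,y}
  y — {b,h,t}

Registers:
  {b,h,m,n,t} pairwise interfere (5-clique) ⇒ χ ≥ 5
  assign b→r0 h→r1 m→r3 n→r4 t→r2 y→r3 — no edge inside a register ⇒ χ ≤ 5
  χ = 5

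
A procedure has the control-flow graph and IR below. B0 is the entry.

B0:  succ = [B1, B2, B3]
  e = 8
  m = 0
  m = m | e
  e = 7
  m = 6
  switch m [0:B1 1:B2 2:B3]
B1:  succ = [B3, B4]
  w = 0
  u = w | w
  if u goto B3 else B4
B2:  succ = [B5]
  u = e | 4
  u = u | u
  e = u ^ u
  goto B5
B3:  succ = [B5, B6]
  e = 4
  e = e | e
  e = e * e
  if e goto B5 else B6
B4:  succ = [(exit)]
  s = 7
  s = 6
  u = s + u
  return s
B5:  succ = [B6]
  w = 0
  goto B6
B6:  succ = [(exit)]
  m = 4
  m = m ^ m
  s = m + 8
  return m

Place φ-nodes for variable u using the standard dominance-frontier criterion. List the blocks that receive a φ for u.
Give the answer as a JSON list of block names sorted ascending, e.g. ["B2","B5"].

idom tree: B1←B0 B2←B0 B3←B0 B4←B1 B5←B0 B6←B0
Dom at joins:
  B3: preds {B0,B1}: {B0} ∩ {B0,B1} = {B0}; idom=B0
  B5: preds {B2,B3}: {B0,B2} ∩ {B0,B3} = {B0}; idom=B0
  B6: preds {B3,B5}: {B0,B3} ∩ {B0,B5} = {B0}; idom=B0

DF walk-up:
  join B3 pred B0: · stop@B0
  join B3 pred B1: B1 stop@B0
  join B5 pred B2: B2 stop@B0
  join B5 pred B3: B3 stop@B0
  join B6 pred B3: B3 stop@B0
  join B6 pred B5: B5 stop@B0
  B0 → ∅
  B1 → {B3}
  B2 → {B5}
  B3 → {B5,B6}
  B4 → ∅
  B5 → {B6}
  B6 → ∅

φ for u: defs {B1,B2,B4}
  DF⁺ = {B3,B5,B6}

Answer: ["B3", "B5", "B6"]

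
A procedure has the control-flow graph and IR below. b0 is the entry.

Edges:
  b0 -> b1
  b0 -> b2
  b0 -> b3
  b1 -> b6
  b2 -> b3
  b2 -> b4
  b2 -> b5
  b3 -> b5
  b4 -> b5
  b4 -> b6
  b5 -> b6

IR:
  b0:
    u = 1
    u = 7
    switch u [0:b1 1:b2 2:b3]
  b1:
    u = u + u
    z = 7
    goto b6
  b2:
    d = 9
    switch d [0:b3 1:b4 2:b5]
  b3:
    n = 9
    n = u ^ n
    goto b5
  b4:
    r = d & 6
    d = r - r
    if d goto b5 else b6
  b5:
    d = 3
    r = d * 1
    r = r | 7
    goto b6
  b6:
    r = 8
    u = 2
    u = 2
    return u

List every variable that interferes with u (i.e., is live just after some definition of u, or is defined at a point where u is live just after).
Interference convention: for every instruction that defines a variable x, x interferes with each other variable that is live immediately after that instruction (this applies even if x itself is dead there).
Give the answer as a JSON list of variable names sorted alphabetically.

Per-block:
  b0: def={u} ue=∅
  b1: def={u,z} ue={u}
  b2: def={d} ue=∅
  b3: def={n} ue={u}
  b4: def={d,r} ue={d}
  b5: def={d,r} ue=∅
  b6: def={r,u} ue=∅

Liveness:
  b0: in=∅ out={u}
  b1: in={u} out=∅
  b2: in={u} out={d,u}
  b3: in={u} out=∅
  b4: in={d} out=∅
  b5: in=∅ out=∅
  b6: in=∅ out=∅

Conflict graph:
  d — {u}
  n — {u}
  r — ∅
  u — {d,n}
  z — ∅

N(u) = ["d", "n"]

Answer: ["d", "n"]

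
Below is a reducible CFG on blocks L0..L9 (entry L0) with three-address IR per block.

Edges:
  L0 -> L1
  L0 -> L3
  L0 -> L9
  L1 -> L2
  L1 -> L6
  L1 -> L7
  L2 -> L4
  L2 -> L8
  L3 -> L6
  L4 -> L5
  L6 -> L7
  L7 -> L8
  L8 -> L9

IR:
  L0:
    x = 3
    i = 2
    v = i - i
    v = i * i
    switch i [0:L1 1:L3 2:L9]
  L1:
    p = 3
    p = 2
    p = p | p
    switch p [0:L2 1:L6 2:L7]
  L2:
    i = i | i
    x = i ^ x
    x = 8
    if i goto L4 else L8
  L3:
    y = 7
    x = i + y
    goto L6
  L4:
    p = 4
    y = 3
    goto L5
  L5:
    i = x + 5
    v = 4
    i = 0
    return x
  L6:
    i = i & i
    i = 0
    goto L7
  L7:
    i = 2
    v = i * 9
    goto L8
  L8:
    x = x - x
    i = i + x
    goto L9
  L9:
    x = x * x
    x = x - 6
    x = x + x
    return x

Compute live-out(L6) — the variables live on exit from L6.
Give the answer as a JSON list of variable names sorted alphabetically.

Per-block:
  L0 def {i,v,x} use ∅
  L1 def {p} use ∅
  L2 def {i,x} use {i,x}
  L3 def {x,y} use {i}
  L4 def {p,y} use ∅
  L5 def {i,v} use {x}
  L6 def {i} use {i}
  L7 def {i,v} use ∅
  L8 def {i,x} use {i,x}
  L9 def {x} use {x}

Live sets:
  L0 li=∅ lo={i,x}
  L1 li={i,x} lo={i,x}
  L2 li={i,x} lo={i,x}
  L3 li={i} lo={i,x}
  L4 li={x} lo={x}
  L5 li={x} lo=∅
  L6 li={i,x} lo={x}
  L7 li={x} lo={i,x}
  L8 li={i,x} lo={x}
  L9 li={x} lo=∅

live-out(L6) = ["x"]

Answer: ["x"]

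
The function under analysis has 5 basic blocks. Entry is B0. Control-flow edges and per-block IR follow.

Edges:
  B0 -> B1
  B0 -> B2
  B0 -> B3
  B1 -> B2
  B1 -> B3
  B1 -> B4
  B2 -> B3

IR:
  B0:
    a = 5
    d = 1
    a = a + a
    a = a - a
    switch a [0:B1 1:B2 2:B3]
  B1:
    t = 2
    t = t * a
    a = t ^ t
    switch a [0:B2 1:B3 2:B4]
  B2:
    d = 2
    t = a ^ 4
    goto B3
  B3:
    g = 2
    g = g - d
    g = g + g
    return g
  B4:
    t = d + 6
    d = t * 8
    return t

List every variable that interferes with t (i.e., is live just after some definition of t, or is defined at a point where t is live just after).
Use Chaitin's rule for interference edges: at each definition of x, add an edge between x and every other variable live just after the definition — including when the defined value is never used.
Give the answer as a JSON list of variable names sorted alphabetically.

def/use:
  B0: def={a,d} ue=∅
  B1: def={a,t} ue={a}
  B2: def={d,t} ue={a}
  B3: def={g} ue={d}
  B4: def={d,t} ue={d}

Backward fixpoint:
  B0: in=∅ out={a,d}
  B1: in={a,d} out={a,d}
  B2: in={a} out={d}
  B3: in={d} out=∅
  B4: in={d} out=∅

Interference:
  a: {d,t}
  d: {a,g,t}
  g: {d}
  t: {a,d}

N(t) = ["a", "d"]

Answer: ["a", "d"]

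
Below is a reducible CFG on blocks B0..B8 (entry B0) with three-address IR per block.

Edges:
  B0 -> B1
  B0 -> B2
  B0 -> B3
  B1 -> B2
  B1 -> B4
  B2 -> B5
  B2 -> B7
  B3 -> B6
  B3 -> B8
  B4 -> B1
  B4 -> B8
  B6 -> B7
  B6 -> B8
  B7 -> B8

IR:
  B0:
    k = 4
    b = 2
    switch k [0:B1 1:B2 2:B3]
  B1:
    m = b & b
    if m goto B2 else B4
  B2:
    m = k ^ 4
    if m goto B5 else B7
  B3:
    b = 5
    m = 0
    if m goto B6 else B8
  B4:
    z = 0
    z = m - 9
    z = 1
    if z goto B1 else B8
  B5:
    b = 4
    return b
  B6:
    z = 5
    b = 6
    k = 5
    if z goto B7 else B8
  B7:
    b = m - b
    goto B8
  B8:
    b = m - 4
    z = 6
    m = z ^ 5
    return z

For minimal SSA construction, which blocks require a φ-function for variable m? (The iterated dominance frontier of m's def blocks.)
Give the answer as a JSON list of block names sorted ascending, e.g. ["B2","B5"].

Answer: ["B1", "B2", "B7", "B8"]

Analysis:
idom tree: B1←B0 B2←B0 B3←B0 B4←B1 B5←B2 B6←B3 B7←B0 B8←B0
Dom∩ at merges:
  B1: preds {B0,B4}: {B0} ∩ {B0,B1,B4} = {B0}; idom=B0
  B2: preds {B0,B1}: {B0} ∩ {B0,B1} = {B0}; idom=B0
  B7: preds {B2,B6}: {B0,B2} ∩ {B0,B3,B6} = {B0}; idom=B0
  B8: preds {B3,B4,B6,B7}: {B0,B3} ∩ {B0,B1,B4} ∩ {B0,B3,B6} ∩ {B0,B7} = {B0}; idom=B0

Frontier:
  join B1 pred B0: · stop@B0
  join B1 pred B4: B4→B1 stop@B0
  join B2 pred B0: · stop@B0
  join B2 pred B1: B1 stop@B0
  join B7 pred B2: B2 stop@B0
  join B7 pred B6: B6→B3 stop@B0
  join B8 pred B3: B3 stop@B0
  join B8 pred B4: B4→B1 stop@B0
  join B8 pred B6: B6→B3 stop@B0
  join B8 pred B7: B7 stop@B0
  B0: DF=∅
  B1: DF={B1,B2,B8}
  B2: DF={B7}
  B3: DF={B7,B8}
  B4: DF={B1,B8}
  B5: DF=∅
  B6: DF={B7,B8}
  B7: DF={B8}
  B8: DF=∅

φ for m: defs {B1,B2,B3,B8}
  DF⁺ = {B1,B2,B7,B8}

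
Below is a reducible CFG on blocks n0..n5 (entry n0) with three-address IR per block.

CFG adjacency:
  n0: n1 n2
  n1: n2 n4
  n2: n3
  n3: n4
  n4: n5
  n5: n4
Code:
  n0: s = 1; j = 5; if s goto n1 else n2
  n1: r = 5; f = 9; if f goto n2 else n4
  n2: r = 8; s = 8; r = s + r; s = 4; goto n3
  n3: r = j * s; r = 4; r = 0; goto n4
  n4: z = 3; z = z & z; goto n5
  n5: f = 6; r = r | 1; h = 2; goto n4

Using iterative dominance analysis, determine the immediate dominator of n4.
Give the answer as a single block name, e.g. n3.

Answer: n0

Working:
idom tree: n1←n0 n2←n0 n3←n2 n4←n0 n5←n4
Join-block Dom:
  n2: preds {n0,n1}: {n0} ∩ {n0,n1} = {n0}; idom=n0
  n4: preds {n1,n3,n5}: {n0,n1} ∩ {n0,n2,n3} ∩ {n0,n4,n5} = {n0}; idom=n0

idom(n4) = n0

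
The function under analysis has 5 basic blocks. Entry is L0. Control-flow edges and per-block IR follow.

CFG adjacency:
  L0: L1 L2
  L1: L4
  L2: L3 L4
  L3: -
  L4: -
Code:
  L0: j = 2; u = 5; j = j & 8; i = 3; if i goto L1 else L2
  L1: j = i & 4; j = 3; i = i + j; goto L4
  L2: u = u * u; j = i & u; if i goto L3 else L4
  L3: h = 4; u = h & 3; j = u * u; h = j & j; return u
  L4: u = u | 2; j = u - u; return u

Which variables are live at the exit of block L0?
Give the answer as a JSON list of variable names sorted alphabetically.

Answer: ["i", "u"]

Analysis:
Block summaries:
  L0: {i,j,u} / ∅
  L1: {i,j} / {i}
  L2: {j,u} / {i,u}
  L3: {h,j,u} / ∅
  L4: {j,u} / {u}

Live sets:
  L0 li=∅ lo={i,u}
  L1 li={i,u} lo={u}
  L2 li={i,u} lo={u}
  L3 li=∅ lo=∅
  L4 li={u} lo=∅

live-out(L0) = ["i", "u"]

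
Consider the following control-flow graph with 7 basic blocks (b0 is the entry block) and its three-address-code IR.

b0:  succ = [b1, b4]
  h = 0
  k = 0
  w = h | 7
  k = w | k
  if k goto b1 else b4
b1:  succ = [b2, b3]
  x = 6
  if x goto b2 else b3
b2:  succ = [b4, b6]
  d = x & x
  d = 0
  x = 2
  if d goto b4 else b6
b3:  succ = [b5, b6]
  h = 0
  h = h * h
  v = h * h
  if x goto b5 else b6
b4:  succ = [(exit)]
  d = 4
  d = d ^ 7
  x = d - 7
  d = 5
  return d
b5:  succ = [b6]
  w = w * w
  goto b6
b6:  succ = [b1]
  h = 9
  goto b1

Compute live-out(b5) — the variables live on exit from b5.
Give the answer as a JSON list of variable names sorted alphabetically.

Answer: ["w"]

Working:
def/use:
  b0: def={h,k,w} ue=∅
  b1: def={x} ue=∅
  b2: def={d,x} ue={x}
  b3: def={h,v} ue={x}
  b4: def={d,x} ue=∅
  b5: def={w} ue={w}
  b6: def={h} ue=∅

Live sets:
  b0 li=∅ lo={w}
  b1 li={w} lo={w,x}
  b2 li={w,x} lo={w}
  b3 li={w,x} lo={w}
  b4 li=∅ lo=∅
  b5 li={w} lo={w}
  b6 li={w} lo={w}

live-out(b5) = ["w"]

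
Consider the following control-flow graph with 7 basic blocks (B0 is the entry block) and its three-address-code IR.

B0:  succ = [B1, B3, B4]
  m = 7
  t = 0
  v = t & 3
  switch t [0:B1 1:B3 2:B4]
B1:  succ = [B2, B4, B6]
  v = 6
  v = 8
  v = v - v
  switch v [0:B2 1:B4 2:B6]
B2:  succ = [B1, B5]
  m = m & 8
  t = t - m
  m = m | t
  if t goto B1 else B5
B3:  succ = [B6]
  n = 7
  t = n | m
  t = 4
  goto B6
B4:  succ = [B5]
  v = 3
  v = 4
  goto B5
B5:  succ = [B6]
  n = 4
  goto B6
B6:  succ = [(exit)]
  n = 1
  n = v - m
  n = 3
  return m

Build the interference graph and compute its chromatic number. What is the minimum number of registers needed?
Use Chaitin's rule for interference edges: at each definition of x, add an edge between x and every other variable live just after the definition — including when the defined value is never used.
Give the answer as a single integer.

Answer: 3

Derivation:
Block summaries:
  B0: {m,t,v} / ∅
  B1: {v} / ∅
  B2: {m,t} / {m,t}
  B3: {n,t} / {m}
  B4: {v} / ∅
  B5: {n} / ∅
  B6: {n} / {m,v}

Backward fixpoint:
  live B0: ∅→{m,t,v}
  live B1: {m,t}→{m,t,v}
  live B2: {m,t,v}→{m,t,v}
  live B3: {m,v}→{m,v}
  live B4: {m}→{m,v}
  live B5: {m,v}→{m,v}
  live B6: {m,v}→∅

Conflict graph:
  m — {n,t,v}
  n — {m,v}
  t — {m,v}
  v — {m,n,t}

Chromatic number:
  {m,n,v} pairwise interfere (3-clique) ⇒ χ ≥ 3
  assign m→c0 n→c2 t→c2 v→c1 — no edge inside a register ⇒ χ ≤ 3
  χ = 3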